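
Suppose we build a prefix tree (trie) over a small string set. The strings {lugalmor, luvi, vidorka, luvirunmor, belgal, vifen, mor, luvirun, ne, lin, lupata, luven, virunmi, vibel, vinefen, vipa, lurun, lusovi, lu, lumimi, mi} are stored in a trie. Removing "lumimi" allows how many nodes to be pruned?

4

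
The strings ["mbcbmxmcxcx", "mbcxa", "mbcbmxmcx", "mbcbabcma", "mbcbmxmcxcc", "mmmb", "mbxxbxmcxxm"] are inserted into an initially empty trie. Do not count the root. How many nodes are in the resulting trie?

31

Count nodes per top-level branch (shared prefixes stored once):
  'm'-branch (mbcbabcma, mbcbmxmcx, mbcbmxmcxcc, mbcbmxmcxcx, mbcxa, mbxxbxmcxxm, mmmb): 31 nodes
Sum: 31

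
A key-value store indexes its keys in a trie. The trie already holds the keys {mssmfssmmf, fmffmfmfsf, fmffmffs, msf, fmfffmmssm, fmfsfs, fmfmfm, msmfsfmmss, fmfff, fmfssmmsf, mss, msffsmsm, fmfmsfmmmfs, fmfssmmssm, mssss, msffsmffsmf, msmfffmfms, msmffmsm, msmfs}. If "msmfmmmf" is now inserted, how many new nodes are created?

4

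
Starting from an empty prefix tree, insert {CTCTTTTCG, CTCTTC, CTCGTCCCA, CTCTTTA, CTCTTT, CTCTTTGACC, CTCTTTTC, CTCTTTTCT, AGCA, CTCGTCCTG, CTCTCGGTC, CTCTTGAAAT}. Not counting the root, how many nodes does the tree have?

Trie structure (* marks end of a word):
(root)
├─ A
│  └─ G
│     └─ C
│        └─ A *
└─ C
   └─ T
      └─ C
         ├─ G
         │  └─ T
         │     └─ C
         │        └─ C
         │           ├─ C
         │           │  └─ A *
         │           └─ T
         │              └─ G *
         └─ T
            ├─ C
            │  └─ G
            │     └─ G
            │        └─ T
            │           └─ C *
            └─ T
               ├─ C *
               ├─ G
               │  └─ A
               │     └─ A
               │        └─ A
               │           └─ T *
               └─ T *
                  ├─ A *
                  ├─ G
                  │  └─ A
                  │     └─ C
                  │        └─ C *
                  └─ T
                     └─ C *
                        ├─ G *
                        └─ T *
Counting every labelled node above: 38.

38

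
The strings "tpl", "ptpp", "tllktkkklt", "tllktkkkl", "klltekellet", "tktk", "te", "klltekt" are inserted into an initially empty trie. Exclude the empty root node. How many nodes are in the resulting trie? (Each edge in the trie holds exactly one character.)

Count nodes per top-level branch (shared prefixes stored once):
  'k'-branch (klltekellet, klltekt): 12 nodes
  'p'-branch (ptpp): 4 nodes
  't'-branch (te, tktk, tllktkkkl, tllktkkklt, tpl): 16 nodes
Sum: 32

32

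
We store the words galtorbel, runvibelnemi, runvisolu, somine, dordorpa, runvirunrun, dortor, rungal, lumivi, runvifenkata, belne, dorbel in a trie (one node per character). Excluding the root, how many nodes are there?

For each word, the new-node count is its length minus the longest prefix already in the trie:
  "galtorbel" → 9 new (g, a, l, t, o, r, b, e, l)
  "runvibelnemi" → 12 new (r, u, n, v, i, b, e, l, n, e, m, i)
  "runvisolu" → prefix "runvi" already present; 4 new (s, o, l, u)
  "somine" → 6 new (s, o, m, i, n, e)
  "dordorpa" → 8 new (d, o, r, d, o, r, p, a)
  "runvirunrun" → prefix "runvi" already present; 6 new (r, u, n, r, u, n)
  "dortor" → prefix "dor" already present; 3 new (t, o, r)
  "rungal" → prefix "run" already present; 3 new (g, a, l)
  "lumivi" → 6 new (l, u, m, i, v, i)
  "runvifenkata" → prefix "runvi" already present; 7 new (f, e, n, k, a, t, a)
  "belne" → 5 new (b, e, l, n, e)
  "dorbel" → prefix "dor" already present; 3 new (b, e, l)
Total nodes = 9 + 12 + 4 + 6 + 8 + 6 + 3 + 3 + 6 + 7 + 5 + 3 = 72

72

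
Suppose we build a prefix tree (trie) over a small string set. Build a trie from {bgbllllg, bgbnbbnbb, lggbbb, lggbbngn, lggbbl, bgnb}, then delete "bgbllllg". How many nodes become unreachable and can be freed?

A node on "bgbllllg"'s path can go only if nothing else ends at it or branches off below it.
The suffix "llllg" (5 nodes) is used only by "bgbllllg"; the node for "bgb" still has the child "n", so pruning stops there.
Nodes removed: 5

5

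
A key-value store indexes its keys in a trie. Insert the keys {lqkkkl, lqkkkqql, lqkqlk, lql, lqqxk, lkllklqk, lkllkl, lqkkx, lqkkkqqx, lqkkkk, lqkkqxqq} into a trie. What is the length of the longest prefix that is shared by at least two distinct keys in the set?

Equivalently: take the maximum, over all pairs, of their longest common prefix length.
e.g. "lqkkkqql" and "lqkkkqqx" share the prefix "lqkkkqq" of length 7; no pair shares a longer one.
Longest shared-prefix length: 7

7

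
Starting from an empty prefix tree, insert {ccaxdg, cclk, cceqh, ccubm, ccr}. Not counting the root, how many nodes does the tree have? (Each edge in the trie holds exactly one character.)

Trie structure (* marks end of a word):
(root)
└─ c
   └─ c
      ├─ a
      │  └─ x
      │     └─ d
      │        └─ g *
      ├─ e
      │  └─ q
      │     └─ h *
      ├─ l
      │  └─ k *
      ├─ r *
      └─ u
         └─ b
            └─ m *
Counting every labelled node above: 15.

15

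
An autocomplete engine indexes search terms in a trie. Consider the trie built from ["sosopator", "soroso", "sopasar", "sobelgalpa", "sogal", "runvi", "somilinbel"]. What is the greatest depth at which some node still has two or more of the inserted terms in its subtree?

2

Look for the deepest trie node that still has at least two words in its subtree.
e.g. "sobelgalpa" and "sogal" share the prefix "so" of length 2; no pair shares a longer one.
Longest shared-prefix length: 2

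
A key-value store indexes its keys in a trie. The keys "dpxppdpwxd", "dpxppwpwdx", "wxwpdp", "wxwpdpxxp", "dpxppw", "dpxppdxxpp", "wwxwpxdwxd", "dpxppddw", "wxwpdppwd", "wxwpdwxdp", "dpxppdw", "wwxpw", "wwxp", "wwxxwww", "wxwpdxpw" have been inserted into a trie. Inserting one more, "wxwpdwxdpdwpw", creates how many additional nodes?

4

"wxwpdwxdp" is already a path in the trie; the remaining "dwpw" must be added.
Each of the 4 remaining characters creates one node.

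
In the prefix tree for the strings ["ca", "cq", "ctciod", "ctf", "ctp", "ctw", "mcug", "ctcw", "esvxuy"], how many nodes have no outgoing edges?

9

A leaf is a node with no children — equivalently, the end of a word that is not a proper prefix of any other stored word.
Those words: "ca", "cq", "ctciod", "ctcw", "ctf", "ctp", "ctw", "esvxuy", "mcug"
Leaf count: 9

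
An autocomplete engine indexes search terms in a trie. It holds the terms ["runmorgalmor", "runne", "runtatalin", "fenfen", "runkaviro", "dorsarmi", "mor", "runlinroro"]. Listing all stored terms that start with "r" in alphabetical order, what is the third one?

runmorgalmor

Words with prefix "r", in lexicographic order: "runkaviro", "runlinroro", "runmorgalmor", "runne", "runtatalin"
Position 3: runmorgalmor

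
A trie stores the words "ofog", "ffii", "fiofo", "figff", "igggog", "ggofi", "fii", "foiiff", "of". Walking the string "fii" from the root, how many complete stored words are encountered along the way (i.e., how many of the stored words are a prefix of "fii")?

1

Walk "fii" from the root; an end-of-word marker is hit whenever a stored word is a prefix of "fii".
Prefixes of the query that are stored words: "fii"
Count: 1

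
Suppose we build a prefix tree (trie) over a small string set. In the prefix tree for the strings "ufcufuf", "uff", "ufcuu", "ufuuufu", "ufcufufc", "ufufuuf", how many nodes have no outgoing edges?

5

Leaves are exactly the stored words that no other stored word extends.
Those words: "ufcufufc", "ufcuu", "uff", "ufufuuf", "ufuuufu"
Leaf count: 5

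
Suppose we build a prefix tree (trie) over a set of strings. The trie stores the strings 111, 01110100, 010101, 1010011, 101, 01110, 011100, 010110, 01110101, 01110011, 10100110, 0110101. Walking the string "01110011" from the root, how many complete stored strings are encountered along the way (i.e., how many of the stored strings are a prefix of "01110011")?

3

Check each prefix of "01110011" against the stored set — each match is an end-marker on the path.
Prefixes of the query that are stored words: "01110", "011100", "01110011"
Count: 3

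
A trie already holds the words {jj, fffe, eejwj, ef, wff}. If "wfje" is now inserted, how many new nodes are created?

"wf" is already a path in the trie; the remaining "je" must be added.
Each of the 2 remaining characters creates one node.

2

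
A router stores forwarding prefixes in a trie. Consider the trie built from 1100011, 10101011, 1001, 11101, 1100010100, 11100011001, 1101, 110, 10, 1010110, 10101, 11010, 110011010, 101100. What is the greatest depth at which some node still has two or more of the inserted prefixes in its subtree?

Look for the deepest trie node that still has at least two words in its subtree.
e.g. "1100010100" and "1100011" share the prefix "110001" of length 6; no pair shares a longer one.
Longest shared-prefix length: 6

6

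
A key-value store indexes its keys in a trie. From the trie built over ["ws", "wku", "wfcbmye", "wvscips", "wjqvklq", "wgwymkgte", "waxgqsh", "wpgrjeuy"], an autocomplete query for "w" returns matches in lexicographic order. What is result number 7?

Filter for "w…" and sort: "waxgqsh", "wfcbmye", "wgwymkgte", "wjqvklq", "wku", "wpgrjeuy", "ws", "wvscips"
The 7th is ws.

ws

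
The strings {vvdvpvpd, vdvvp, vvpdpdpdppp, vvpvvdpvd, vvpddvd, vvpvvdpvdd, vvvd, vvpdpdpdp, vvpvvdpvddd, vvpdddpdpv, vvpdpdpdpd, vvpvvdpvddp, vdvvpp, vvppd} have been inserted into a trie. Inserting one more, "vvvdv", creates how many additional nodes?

"vvvd" is already a path in the trie; the remaining "v" must be added.
New nodes needed: |"vvvdv"| − 4 = 5 − 4 = 1.

1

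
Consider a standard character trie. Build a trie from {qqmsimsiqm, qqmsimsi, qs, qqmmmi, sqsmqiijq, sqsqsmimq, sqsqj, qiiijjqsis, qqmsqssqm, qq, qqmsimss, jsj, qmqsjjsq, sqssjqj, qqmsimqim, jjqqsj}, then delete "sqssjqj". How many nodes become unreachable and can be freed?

Walk "sqssjqj" from the leaf back toward the root, removing each node that no remaining word uses.
The suffix "sjqj" (4 nodes) is used only by "sqssjqj"; the node for "sqs" still has the child "m", so pruning stops there.
Nodes removed: 4

4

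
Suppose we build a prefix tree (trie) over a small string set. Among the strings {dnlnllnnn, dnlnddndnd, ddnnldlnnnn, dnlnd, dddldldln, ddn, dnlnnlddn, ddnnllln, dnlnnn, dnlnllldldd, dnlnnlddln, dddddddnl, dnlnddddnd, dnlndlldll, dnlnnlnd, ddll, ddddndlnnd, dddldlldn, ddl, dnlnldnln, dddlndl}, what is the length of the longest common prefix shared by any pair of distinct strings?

Look for the deepest trie node that still has at least two words in its subtree.
"dnlnnlddln" and "dnlnnlddn" agree on "dnlnnldd" (8 characters) before diverging; nothing deeper is shared.
Longest shared-prefix length: 8

8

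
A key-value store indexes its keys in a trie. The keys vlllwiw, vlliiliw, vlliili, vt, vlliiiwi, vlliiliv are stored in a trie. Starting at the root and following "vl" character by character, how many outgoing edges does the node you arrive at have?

1

The children of the "vl" node are the distinct next characters among strings starting with "vl".
Characters that immediately follow "vl" among the stored strings: {l}.
That node has 1 child edge.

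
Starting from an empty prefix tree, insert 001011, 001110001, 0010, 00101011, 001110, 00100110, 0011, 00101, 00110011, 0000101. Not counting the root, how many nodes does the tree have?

28

For each word, the new-node count is its length minus the longest prefix already in the trie:
  "001011" → 6 new (0, 0, 1, 0, 1, 1)
  "001110001" → prefix "001" already present; 6 new (1, 1, 0, 0, 0, 1)
  "0010" → prefix "0010" already present; 0 new (none)
  "00101011" → prefix "00101" already present; 3 new (0, 1, 1)
  "001110" → prefix "001110" already present; 0 new (none)
  "00100110" → prefix "0010" already present; 4 new (0, 1, 1, 0)
  "0011" → prefix "0011" already present; 0 new (none)
  "00101" → prefix "00101" already present; 0 new (none)
  "00110011" → prefix "0011" already present; 4 new (0, 0, 1, 1)
  "0000101" → prefix "00" already present; 5 new (0, 0, 1, 0, 1)
Total nodes = 6 + 6 + 0 + 3 + 0 + 4 + 0 + 0 + 4 + 5 = 28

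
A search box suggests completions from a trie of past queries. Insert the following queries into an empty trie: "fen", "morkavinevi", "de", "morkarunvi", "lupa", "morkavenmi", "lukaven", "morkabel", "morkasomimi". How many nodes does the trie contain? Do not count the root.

Count nodes per top-level branch (shared prefixes stored once):
  'd'-branch (de): 2 nodes
  'f'-branch (fen): 3 nodes
  'l'-branch (lukaven, lupa): 9 nodes
  'm'-branch (morkabel, morkarunvi, morkasomimi, morkavenmi, morkavinevi): 29 nodes
Sum: 43

43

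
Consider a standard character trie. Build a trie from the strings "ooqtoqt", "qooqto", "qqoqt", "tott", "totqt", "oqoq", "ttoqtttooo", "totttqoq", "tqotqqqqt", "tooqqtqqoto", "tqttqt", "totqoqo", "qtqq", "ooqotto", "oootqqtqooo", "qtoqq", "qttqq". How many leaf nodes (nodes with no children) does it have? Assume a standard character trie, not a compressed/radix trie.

Leaves are exactly the stored words that no other stored word extends.
Those words: "oootqqtqooo", "ooqotto", "ooqtoqt", "oqoq", "qooqto", "qqoqt", "qtoqq", "qtqq", "qttqq", "tooqqtqqoto", "totqoqo", "totqt", "totttqoq", "tqotqqqqt", "tqttqt", "ttoqtttooo"
Leaf count: 16

16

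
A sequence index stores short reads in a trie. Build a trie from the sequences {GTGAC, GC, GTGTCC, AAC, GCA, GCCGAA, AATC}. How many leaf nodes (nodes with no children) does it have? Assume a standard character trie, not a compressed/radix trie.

A leaf is a node with no children — equivalently, the end of a word that is not a proper prefix of any other stored word.
Those words: "AAC", "AATC", "GCA", "GCCGAA", "GTGAC", "GTGTCC"
Leaf count: 6

6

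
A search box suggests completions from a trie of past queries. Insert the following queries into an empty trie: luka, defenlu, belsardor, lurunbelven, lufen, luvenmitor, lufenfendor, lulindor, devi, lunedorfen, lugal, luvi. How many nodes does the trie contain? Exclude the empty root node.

66

Trace insertions, counting only characters that open a new branch:
  "luka" → 4 new (l, u, k, a)
  "defenlu" → 7 new (d, e, f, e, n, l, u)
  "belsardor" → 9 new (b, e, l, s, a, r, d, o, r)
  "lurunbelven" → prefix "lu" already present; 9 new (r, u, n, b, e, l, v, e, n)
  "lufen" → prefix "lu" already present; 3 new (f, e, n)
  "luvenmitor" → prefix "lu" already present; 8 new (v, e, n, m, i, t, o, r)
  "lufenfendor" → prefix "lufen" already present; 6 new (f, e, n, d, o, r)
  "lulindor" → prefix "lu" already present; 6 new (l, i, n, d, o, r)
  "devi" → prefix "de" already present; 2 new (v, i)
  "lunedorfen" → prefix "lu" already present; 8 new (n, e, d, o, r, f, e, n)
  "lugal" → prefix "lu" already present; 3 new (g, a, l)
  "luvi" → prefix "luv" already present; 1 new (i)
Total nodes = 4 + 7 + 9 + 9 + 3 + 8 + 6 + 6 + 2 + 8 + 3 + 1 = 66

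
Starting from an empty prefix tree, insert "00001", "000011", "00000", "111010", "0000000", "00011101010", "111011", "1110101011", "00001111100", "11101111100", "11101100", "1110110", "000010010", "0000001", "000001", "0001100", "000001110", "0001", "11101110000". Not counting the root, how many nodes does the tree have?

For each word, the new-node count is its length minus the longest prefix already in the trie:
  "00001" → 5 new (0, 0, 0, 0, 1)
  "000011" → prefix "00001" already present; 1 new (1)
  "00000" → prefix "0000" already present; 1 new (0)
  "111010" → 6 new (1, 1, 1, 0, 1, 0)
  "0000000" → prefix "00000" already present; 2 new (0, 0)
  "00011101010" → prefix "000" already present; 8 new (1, 1, 1, 0, 1, 0, 1, 0)
  "111011" → prefix "11101" already present; 1 new (1)
  "1110101011" → prefix "111010" already present; 4 new (1, 0, 1, 1)
  "00001111100" → prefix "000011" already present; 5 new (1, 1, 1, 0, 0)
  "11101111100" → prefix "111011" already present; 5 new (1, 1, 1, 0, 0)
  "11101100" → prefix "111011" already present; 2 new (0, 0)
  "1110110" → prefix "1110110" already present; 0 new (none)
  "000010010" → prefix "00001" already present; 4 new (0, 0, 1, 0)
  "0000001" → prefix "000000" already present; 1 new (1)
  "000001" → prefix "00000" already present; 1 new (1)
  "0001100" → prefix "00011" already present; 2 new (0, 0)
  "000001110" → prefix "000001" already present; 3 new (1, 1, 0)
  "0001" → prefix "0001" already present; 0 new (none)
  "11101110000" → prefix "1110111" already present; 4 new (0, 0, 0, 0)
Total nodes = 5 + 1 + 1 + 6 + 2 + 8 + 1 + 4 + 5 + 5 + 2 + 0 + 4 + 1 + 1 + 2 + 3 + 0 + 4 = 55

55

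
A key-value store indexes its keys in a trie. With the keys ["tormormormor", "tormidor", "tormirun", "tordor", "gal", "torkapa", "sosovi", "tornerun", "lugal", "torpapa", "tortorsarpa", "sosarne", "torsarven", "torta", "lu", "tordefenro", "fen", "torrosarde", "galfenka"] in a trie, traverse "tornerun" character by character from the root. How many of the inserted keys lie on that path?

Walk "tornerun" from the root; an end-of-word marker is hit whenever a stored word is a prefix of "tornerun".
Prefixes of the query that are stored words: "tornerun"
Count: 1

1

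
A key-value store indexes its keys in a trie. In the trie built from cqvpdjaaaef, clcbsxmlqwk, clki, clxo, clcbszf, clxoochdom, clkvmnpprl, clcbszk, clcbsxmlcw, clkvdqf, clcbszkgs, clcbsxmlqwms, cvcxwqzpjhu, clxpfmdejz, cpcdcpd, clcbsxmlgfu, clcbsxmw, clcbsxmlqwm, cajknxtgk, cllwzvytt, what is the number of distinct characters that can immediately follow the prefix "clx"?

Follow the path "clx" to its node, then look at its outgoing edges.
Distinct next characters after "clx": o, p.
That node has 2 child edges.

2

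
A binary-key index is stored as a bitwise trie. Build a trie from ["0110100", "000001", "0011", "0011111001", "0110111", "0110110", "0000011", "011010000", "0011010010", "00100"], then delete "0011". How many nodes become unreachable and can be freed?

0

After clearing the end-marker at "0011", prune upward until reaching a node still needed by another word.
Every node on "0011" is still needed (e.g. by "0011111001"), so nothing is freed.
Nodes removed: 0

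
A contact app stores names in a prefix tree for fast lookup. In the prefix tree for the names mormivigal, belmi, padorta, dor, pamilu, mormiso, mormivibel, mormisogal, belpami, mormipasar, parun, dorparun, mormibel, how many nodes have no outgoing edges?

11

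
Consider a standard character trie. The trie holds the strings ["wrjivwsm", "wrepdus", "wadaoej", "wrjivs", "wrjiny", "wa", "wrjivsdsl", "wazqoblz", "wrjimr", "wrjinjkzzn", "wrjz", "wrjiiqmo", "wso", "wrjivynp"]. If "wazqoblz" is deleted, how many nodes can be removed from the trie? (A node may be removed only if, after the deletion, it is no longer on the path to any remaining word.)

6

Walk "wazqoblz" from the leaf back toward the root, removing each node that no remaining word uses.
The suffix "zqoblz" (6 nodes) is used only by "wazqoblz"; the node for "wa" still has the child "d", so pruning stops there.
Nodes removed: 6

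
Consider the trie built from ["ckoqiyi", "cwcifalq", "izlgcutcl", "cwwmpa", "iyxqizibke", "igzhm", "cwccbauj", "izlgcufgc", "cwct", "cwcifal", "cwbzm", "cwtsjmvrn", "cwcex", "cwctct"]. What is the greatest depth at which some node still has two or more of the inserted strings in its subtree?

7

Equivalently: take the maximum, over all pairs, of their longest common prefix length.
"cwcifal" and "cwcifalq" agree on "cwcifal" (7 characters) before diverging; nothing deeper is shared.
Longest shared-prefix length: 7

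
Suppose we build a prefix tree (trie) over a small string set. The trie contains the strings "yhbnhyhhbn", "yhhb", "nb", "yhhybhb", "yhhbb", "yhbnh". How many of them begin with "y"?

5

Walk to "y"; the words in its subtree are exactly those with that prefix.
Matches: "yhbnh", "yhbnhyhhbn", "yhhb", "yhhbb", "yhhybhb"
Count: 5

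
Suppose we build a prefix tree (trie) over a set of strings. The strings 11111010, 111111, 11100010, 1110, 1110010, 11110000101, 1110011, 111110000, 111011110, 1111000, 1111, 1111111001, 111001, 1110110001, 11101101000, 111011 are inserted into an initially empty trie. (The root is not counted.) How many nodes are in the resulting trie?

Insert word by word; a character creates a node only if that edge doesn't already exist:
  "11111010" → 8 new (1, 1, 1, 1, 1, 0, 1, 0)
  "111111" → prefix "11111" already present; 1 new (1)
  "11100010" → prefix "111" already present; 5 new (0, 0, 0, 1, 0)
  "1110" → prefix "1110" already present; 0 new (none)
  "1110010" → prefix "11100" already present; 2 new (1, 0)
  "11110000101" → prefix "1111" already present; 7 new (0, 0, 0, 0, 1, 0, 1)
  "1110011" → prefix "111001" already present; 1 new (1)
  "111110000" → prefix "111110" already present; 3 new (0, 0, 0)
  "111011110" → prefix "1110" already present; 5 new (1, 1, 1, 1, 0)
  "1111000" → prefix "1111000" already present; 0 new (none)
  "1111" → prefix "1111" already present; 0 new (none)
  "1111111001" → prefix "111111" already present; 4 new (1, 0, 0, 1)
  "111001" → prefix "111001" already present; 0 new (none)
  "1110110001" → prefix "111011" already present; 4 new (0, 0, 0, 1)
  "11101101000" → prefix "1110110" already present; 4 new (1, 0, 0, 0)
  "111011" → prefix "111011" already present; 0 new (none)
Total nodes = 8 + 1 + 5 + 0 + 2 + 7 + 1 + 3 + 5 + 0 + 0 + 4 + 0 + 4 + 4 + 0 = 44

44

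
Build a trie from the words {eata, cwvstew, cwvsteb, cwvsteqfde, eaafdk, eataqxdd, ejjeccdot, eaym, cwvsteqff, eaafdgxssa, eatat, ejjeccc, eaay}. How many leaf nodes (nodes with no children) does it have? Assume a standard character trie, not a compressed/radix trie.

12

Leaves are exactly the stored words that no other stored word extends.
Those words: "cwvsteb", "cwvsteqfde", "cwvsteqff", "cwvstew", "eaafdgxssa", "eaafdk", "eaay", "eataqxdd", "eatat", "eaym", "ejjeccc", "ejjeccdot"
Leaf count: 12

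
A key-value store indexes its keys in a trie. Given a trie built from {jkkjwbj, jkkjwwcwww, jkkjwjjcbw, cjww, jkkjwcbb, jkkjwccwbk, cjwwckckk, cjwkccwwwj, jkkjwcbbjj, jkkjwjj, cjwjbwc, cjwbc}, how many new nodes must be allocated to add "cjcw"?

2

Walking "cjcw" from the root, the first 2 characters ("cj") follow existing edges; "c" is the first miss.
New nodes needed: |"cjcw"| − 2 = 4 − 2 = 2.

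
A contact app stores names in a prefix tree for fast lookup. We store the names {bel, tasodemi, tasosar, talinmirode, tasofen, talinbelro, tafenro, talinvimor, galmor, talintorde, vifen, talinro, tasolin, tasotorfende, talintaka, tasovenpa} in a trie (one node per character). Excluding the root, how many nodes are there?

78

Count nodes per top-level branch (shared prefixes stored once):
  'b'-branch (bel): 3 nodes
  'g'-branch (galmor): 6 nodes
  't'-branch (tafenro, talinbelro, talinmirode, talinro, talintaka, talintorde, talinvimor, tasodemi, tasofen, tasolin, tasosar, tasotorfende, tasovenpa): 64 nodes
  'v'-branch (vifen): 5 nodes
Sum: 78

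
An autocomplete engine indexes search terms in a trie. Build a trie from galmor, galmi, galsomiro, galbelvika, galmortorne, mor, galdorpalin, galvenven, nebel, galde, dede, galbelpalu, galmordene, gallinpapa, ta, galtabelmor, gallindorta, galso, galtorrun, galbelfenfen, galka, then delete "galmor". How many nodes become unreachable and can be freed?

0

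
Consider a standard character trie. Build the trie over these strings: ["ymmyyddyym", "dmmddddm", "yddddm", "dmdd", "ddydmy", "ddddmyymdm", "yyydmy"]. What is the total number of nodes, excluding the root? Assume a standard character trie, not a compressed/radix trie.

43

Count nodes per top-level branch (shared prefixes stored once):
  'd'-branch (ddddmyymdm, ddydmy, dmdd, dmmddddm): 23 nodes
  'y'-branch (yddddm, ymmyyddyym, yyydmy): 20 nodes
Sum: 43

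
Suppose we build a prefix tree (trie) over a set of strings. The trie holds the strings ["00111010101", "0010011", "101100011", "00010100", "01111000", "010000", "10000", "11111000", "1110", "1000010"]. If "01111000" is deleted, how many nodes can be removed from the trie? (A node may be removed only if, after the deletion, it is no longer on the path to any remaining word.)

6

A node on "01111000"'s path can go only if nothing else ends at it or branches off below it.
The suffix "111000" (6 nodes) is used only by "01111000"; the node for "01" still has the child "0", so pruning stops there.
Nodes removed: 6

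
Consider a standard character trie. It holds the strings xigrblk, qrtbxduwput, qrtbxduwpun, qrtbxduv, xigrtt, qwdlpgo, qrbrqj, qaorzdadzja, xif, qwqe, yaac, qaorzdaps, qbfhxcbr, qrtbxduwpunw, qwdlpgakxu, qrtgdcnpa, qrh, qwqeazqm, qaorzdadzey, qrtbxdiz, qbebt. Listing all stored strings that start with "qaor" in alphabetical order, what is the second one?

Filter for "qaor…" and sort: "qaorzdadzey", "qaorzdadzja", "qaorzdaps"
Position 2: qaorzdadzja

qaorzdadzja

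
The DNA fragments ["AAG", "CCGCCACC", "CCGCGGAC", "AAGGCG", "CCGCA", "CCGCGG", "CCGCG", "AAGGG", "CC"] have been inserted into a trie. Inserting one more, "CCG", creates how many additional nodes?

0

"CCG" is already a full path in the trie; only an end-marker is added.
No new nodes are needed: 0.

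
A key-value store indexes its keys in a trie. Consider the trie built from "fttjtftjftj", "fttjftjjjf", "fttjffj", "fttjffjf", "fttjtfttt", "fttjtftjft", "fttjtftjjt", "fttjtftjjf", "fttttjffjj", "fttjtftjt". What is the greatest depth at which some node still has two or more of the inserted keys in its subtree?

The deepest shared node is where two words last agree before diverging.
"fttjtftjft" and "fttjtftjftj" agree on "fttjtftjft" (10 characters) before diverging; nothing deeper is shared.
Longest shared-prefix length: 10

10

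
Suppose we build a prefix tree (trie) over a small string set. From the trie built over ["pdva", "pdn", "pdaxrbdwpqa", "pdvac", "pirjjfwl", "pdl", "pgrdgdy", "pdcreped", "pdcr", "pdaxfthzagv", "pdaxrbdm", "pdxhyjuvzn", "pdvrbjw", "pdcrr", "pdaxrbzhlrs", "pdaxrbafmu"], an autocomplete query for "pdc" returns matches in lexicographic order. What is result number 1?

pdcr

DFS of the "pdc" subtree visits, in order: "pdcr", "pdcreped", "pdcrr"
Position 1: pdcr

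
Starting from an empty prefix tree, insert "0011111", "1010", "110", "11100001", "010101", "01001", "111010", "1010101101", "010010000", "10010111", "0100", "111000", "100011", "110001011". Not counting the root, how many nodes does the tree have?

Insert word by word; a character creates a node only if that edge doesn't already exist:
  "0011111" → 7 new (0, 0, 1, 1, 1, 1, 1)
  "1010" → 4 new (1, 0, 1, 0)
  "110" → prefix "1" already present; 2 new (1, 0)
  "11100001" → prefix "11" already present; 6 new (1, 0, 0, 0, 0, 1)
  "010101" → prefix "0" already present; 5 new (1, 0, 1, 0, 1)
  "01001" → prefix "010" already present; 2 new (0, 1)
  "111010" → prefix "1110" already present; 2 new (1, 0)
  "1010101101" → prefix "1010" already present; 6 new (1, 0, 1, 1, 0, 1)
  "010010000" → prefix "01001" already present; 4 new (0, 0, 0, 0)
  "10010111" → prefix "10" already present; 6 new (0, 1, 0, 1, 1, 1)
  "0100" → prefix "0100" already present; 0 new (none)
  "111000" → prefix "111000" already present; 0 new (none)
  "100011" → prefix "100" already present; 3 new (0, 1, 1)
  "110001011" → prefix "110" already present; 6 new (0, 0, 1, 0, 1, 1)
Total nodes = 7 + 4 + 2 + 6 + 5 + 2 + 2 + 6 + 4 + 6 + 0 + 0 + 3 + 6 = 53

53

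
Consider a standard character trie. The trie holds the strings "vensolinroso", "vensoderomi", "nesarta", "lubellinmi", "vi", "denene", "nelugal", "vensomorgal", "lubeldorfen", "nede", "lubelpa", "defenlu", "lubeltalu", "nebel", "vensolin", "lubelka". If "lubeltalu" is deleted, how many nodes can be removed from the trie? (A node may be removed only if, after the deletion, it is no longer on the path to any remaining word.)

After clearing the end-marker at "lubeltalu", prune upward until reaching a node still needed by another word.
The suffix "talu" (4 nodes) is used only by "lubeltalu"; the node for "lubel" still has the child "l", so pruning stops there.
Nodes removed: 4

4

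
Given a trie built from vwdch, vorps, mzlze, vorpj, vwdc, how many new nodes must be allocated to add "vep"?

2

Walking "vep" from the root, the first 1 characters ("v") follow existing edges; "e" is the first miss.
Each of the 2 remaining characters creates one node.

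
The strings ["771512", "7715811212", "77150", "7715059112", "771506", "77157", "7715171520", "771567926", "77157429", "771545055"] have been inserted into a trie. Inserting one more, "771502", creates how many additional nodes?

Walking "771502" from the root, the first 5 characters ("77150") follow existing edges; "2" is the first miss.
New nodes needed: |"771502"| − 5 = 6 − 5 = 1.

1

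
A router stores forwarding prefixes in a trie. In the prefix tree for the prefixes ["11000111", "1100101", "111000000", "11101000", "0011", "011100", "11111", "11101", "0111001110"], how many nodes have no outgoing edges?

7

A leaf is a node with no children — equivalently, the end of a word that is not a proper prefix of any other stored word.
Those words: "0011", "0111001110", "11000111", "1100101", "111000000", "11101000", "11111"
Leaf count: 7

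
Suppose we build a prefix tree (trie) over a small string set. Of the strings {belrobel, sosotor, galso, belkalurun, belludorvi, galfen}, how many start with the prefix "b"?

Traverse to the node for "b", then collect every word in that subtree.
Matches: "belkalurun", "belludorvi", "belrobel"
Count: 3

3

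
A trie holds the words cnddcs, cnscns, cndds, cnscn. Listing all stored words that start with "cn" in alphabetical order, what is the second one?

Words with prefix "cn", in lexicographic order: "cnddcs", "cndds", "cnscn", "cnscns"
Position 2: cndds

cndds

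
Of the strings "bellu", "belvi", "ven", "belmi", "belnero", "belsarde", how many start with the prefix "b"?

Walk to "b"; the words in its subtree are exactly those with that prefix.
Words under "b": bellu, belmi, belnero, belsarde, belvi
Count: 5

5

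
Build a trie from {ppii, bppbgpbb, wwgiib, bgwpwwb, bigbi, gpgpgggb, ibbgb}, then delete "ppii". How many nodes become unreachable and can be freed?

4

Walk "ppii" from the leaf back toward the root, removing each node that no remaining word uses.
No other word shares any prefix with "ppii", so all 4 of its nodes go.
Nodes removed: 4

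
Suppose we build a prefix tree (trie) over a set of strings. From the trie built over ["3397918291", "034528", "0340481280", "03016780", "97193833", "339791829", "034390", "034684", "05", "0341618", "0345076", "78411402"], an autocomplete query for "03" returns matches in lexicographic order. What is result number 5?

DFS of the "03" subtree visits, in order: "03016780", "0340481280", "0341618", "034390", "0345076", "034528", "034684"
Position 5: 0345076

0345076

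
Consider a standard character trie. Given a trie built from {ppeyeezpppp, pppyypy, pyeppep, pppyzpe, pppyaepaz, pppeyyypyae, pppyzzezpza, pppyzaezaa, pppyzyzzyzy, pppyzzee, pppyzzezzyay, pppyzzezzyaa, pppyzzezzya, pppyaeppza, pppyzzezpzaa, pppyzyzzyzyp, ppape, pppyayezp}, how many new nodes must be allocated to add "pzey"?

3

"p" is already a path in the trie; the remaining "zey" must be added.
So 4 − 1 = 3 new nodes.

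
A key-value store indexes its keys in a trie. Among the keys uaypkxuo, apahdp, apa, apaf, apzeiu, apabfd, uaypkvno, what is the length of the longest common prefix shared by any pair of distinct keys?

The deepest shared node is where two words last agree before diverging.
"uaypkvno" and "uaypkxuo" agree on "uaypk" (5 characters) before diverging; nothing deeper is shared.
Longest shared-prefix length: 5

5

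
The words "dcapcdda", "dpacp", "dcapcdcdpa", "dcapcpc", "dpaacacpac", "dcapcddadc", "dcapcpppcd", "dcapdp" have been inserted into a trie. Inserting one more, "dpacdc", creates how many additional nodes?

The longest prefix of "dpacdc" already in the trie is "dpac" (length 4).
So 6 − 4 = 2 new nodes.

2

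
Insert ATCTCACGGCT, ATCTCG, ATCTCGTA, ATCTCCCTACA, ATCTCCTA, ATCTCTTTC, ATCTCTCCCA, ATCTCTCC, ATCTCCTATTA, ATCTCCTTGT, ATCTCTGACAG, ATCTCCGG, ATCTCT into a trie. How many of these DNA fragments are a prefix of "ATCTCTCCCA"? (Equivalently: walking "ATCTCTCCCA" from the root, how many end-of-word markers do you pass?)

3

Walk "ATCTCTCCCA" from the root; an end-of-word marker is hit whenever a stored word is a prefix of "ATCTCTCCCA".
Prefixes of the query that are stored words: "ATCTCT", "ATCTCTCC", "ATCTCTCCCA"
Count: 3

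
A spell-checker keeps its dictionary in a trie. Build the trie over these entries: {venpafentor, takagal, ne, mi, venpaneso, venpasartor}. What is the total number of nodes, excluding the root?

For each word, the new-node count is its length minus the longest prefix already in the trie:
  "venpafentor" → 11 new (v, e, n, p, a, f, e, n, t, o, r)
  "takagal" → 7 new (t, a, k, a, g, a, l)
  "ne" → 2 new (n, e)
  "mi" → 2 new (m, i)
  "venpaneso" → prefix "venpa" already present; 4 new (n, e, s, o)
  "venpasartor" → prefix "venpa" already present; 6 new (s, a, r, t, o, r)
Total nodes = 11 + 7 + 2 + 2 + 4 + 6 = 32

32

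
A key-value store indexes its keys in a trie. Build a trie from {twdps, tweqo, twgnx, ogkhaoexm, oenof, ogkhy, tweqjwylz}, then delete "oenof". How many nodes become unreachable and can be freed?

After clearing the end-marker at "oenof", prune upward until reaching a node still needed by another word.
The suffix "enof" (4 nodes) is used only by "oenof"; the node for "o" still has the child "g", so pruning stops there.
Nodes removed: 4

4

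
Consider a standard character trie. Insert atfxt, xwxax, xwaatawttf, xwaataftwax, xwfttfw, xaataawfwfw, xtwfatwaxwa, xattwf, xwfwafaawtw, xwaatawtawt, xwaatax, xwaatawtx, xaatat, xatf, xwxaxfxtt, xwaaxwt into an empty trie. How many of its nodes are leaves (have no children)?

15

A leaf is a node with no children — equivalently, the end of a word that is not a proper prefix of any other stored word.
Those words: "atfxt", "xaataawfwfw", "xaatat", "xatf", "xattwf", "xtwfatwaxwa", "xwaataftwax", "xwaatawtawt", "xwaatawttf", "xwaatawtx", "xwaatax", "xwaaxwt", "xwfttfw", "xwfwafaawtw", "xwxaxfxtt"
Leaf count: 15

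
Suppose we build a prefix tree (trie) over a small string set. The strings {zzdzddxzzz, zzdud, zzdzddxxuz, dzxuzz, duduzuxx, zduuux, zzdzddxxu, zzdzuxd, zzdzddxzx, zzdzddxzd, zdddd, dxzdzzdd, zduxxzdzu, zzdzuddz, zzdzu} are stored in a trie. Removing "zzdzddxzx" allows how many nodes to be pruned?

After clearing the end-marker at "zzdzddxzx", prune upward until reaching a node still needed by another word.
The suffix "x" (1 node) is used only by "zzdzddxzx"; the node for "zzdzddxz" still has the child "z", so pruning stops there.
Nodes removed: 1

1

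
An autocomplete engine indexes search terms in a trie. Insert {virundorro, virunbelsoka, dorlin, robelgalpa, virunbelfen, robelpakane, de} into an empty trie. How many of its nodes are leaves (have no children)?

Leaves are exactly the stored words that no other stored word extends.
Those words: "de", "dorlin", "robelgalpa", "robelpakane", "virunbelfen", "virunbelsoka", "virundorro"
Leaf count: 7

7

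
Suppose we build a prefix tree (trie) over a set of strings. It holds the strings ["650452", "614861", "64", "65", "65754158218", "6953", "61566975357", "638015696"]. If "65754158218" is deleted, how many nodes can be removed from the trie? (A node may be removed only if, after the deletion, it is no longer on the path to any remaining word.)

9

A node on "65754158218"'s path can go only if nothing else ends at it or branches off below it.
The suffix "754158218" (9 nodes) is used only by "65754158218"; the node for "65" still has the child "0", so pruning stops there.
Nodes removed: 9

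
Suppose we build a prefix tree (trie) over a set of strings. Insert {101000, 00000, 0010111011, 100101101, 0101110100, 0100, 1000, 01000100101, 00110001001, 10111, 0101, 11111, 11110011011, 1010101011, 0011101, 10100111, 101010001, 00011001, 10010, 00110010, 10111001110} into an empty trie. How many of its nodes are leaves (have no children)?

A leaf is a node with no children — equivalently, the end of a word that is not a proper prefix of any other stored word.
Those words: "00000", "00011001", "0010111011", "00110001001", "00110010", "0011101", "01000100101", "0101110100", "1000", "100101101", "101000", "10100111", "101010001", "1010101011", "10111001110", "11110011011", "11111"
Leaf count: 17

17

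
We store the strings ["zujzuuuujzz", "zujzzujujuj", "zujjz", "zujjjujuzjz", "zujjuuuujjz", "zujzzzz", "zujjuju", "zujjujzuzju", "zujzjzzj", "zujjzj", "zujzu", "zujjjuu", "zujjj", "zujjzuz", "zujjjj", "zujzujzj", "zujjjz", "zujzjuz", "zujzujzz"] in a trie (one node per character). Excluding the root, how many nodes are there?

Count nodes per top-level branch (shared prefixes stored once):
  'z'-branch (zujjj, zujjjj, zujjjujuzjz, zujjjuu, zujjjz, zujjuju, zujjujzuzju, zujjuuuujjz, zujjz, zujjzj, zujjzuz, zujzjuz, zujzjzzj, zujzu, zujzujzj, zujzujzz, zujzuuuujzz, zujzzujujuj, zujzzzz): 59 nodes
Sum: 59

59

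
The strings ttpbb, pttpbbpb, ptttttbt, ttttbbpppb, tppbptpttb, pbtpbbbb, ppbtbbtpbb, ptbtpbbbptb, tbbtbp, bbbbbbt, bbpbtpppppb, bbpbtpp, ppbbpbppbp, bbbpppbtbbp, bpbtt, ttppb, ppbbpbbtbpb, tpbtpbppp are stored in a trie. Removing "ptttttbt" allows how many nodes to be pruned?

5

A node on "ptttttbt"'s path can go only if nothing else ends at it or branches off below it.
The suffix "tttbt" (5 nodes) is used only by "ptttttbt"; the node for "ptt" still has the child "p", so pruning stops there.
Nodes removed: 5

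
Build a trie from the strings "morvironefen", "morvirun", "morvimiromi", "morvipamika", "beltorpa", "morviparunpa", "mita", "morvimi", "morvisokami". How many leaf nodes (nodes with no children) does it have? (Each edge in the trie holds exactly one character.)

8

Leaves are exactly the stored words that no other stored word extends.
Those words: "beltorpa", "mita", "morvimiromi", "morvipamika", "morviparunpa", "morvironefen", "morvirun", "morvisokami"
Leaf count: 8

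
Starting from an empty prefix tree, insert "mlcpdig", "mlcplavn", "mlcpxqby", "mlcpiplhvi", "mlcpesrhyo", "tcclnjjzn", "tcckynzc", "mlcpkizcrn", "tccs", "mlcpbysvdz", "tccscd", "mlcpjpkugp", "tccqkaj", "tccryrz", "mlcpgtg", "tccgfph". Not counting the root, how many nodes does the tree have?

Insert word by word; a character creates a node only if that edge doesn't already exist:
  "mlcpdig" → 7 new (m, l, c, p, d, i, g)
  "mlcplavn" → prefix "mlcp" already present; 4 new (l, a, v, n)
  "mlcpxqby" → prefix "mlcp" already present; 4 new (x, q, b, y)
  "mlcpiplhvi" → prefix "mlcp" already present; 6 new (i, p, l, h, v, i)
  "mlcpesrhyo" → prefix "mlcp" already present; 6 new (e, s, r, h, y, o)
  "tcclnjjzn" → 9 new (t, c, c, l, n, j, j, z, n)
  "tcckynzc" → prefix "tcc" already present; 5 new (k, y, n, z, c)
  "mlcpkizcrn" → prefix "mlcp" already present; 6 new (k, i, z, c, r, n)
  "tccs" → prefix "tcc" already present; 1 new (s)
  "mlcpbysvdz" → prefix "mlcp" already present; 6 new (b, y, s, v, d, z)
  "tccscd" → prefix "tccs" already present; 2 new (c, d)
  "mlcpjpkugp" → prefix "mlcp" already present; 6 new (j, p, k, u, g, p)
  "tccqkaj" → prefix "tcc" already present; 4 new (q, k, a, j)
  "tccryrz" → prefix "tcc" already present; 4 new (r, y, r, z)
  "mlcpgtg" → prefix "mlcp" already present; 3 new (g, t, g)
  "tccgfph" → prefix "tcc" already present; 4 new (g, f, p, h)
Total nodes = 7 + 4 + 4 + 6 + 6 + 9 + 5 + 6 + 1 + 6 + 2 + 6 + 4 + 4 + 3 + 4 = 77

77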